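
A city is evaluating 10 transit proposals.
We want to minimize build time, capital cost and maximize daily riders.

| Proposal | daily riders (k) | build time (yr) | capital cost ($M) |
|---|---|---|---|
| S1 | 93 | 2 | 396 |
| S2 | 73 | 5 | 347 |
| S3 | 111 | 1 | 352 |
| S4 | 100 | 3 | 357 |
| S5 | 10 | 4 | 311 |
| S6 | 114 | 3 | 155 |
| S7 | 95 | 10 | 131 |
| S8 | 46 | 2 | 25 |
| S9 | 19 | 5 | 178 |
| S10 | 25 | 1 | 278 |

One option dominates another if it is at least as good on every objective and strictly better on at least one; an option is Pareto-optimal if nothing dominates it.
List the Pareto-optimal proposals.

S1: dominated by S3 (daily riders 111≥93, build time 1≤2, capital cost 352≤396).
S2: dominated by S6 (daily riders 114≥73, build time 3≤5, capital cost 155≤347).
S3: not dominated.
S4: dominated by S3 (daily riders 111≥100, build time 1≤3, capital cost 352≤357).
S5: dominated by S6 (daily riders 114≥10, build time 3≤4, capital cost 155≤311).
S6: not dominated (best daily riders).
S7: not dominated.
S8: not dominated (best capital cost).
S9: dominated by S6 (daily riders 114≥19, build time 3≤5, capital cost 155≤178).
S10: not dominated.

S3, S6, S7, S8, S10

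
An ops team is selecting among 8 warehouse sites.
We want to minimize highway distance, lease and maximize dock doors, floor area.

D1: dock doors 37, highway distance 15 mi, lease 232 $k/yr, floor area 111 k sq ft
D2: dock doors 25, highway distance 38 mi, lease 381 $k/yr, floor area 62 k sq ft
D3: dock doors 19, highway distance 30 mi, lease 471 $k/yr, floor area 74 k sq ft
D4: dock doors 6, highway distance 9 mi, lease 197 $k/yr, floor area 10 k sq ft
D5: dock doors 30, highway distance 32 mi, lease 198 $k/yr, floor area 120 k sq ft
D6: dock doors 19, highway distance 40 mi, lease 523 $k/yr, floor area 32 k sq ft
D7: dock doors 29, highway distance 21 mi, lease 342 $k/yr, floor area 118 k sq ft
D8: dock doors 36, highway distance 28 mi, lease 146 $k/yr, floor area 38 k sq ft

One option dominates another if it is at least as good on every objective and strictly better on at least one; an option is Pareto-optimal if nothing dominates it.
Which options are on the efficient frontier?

D1, D4, D5, D7, D8

D1: not dominated (best dock doors).
D2: dominated by D1 (dock doors 37≥25, highway distance 15≤38, lease 232≤381, floor area 111≥62).
D3: dominated by D1 (dock doors 37≥19, highway distance 15≤30, lease 232≤471, floor area 111≥74).
D4: not dominated (best highway distance).
D5: not dominated (best floor area).
D6: dominated by D1 (dock doors 37≥19, highway distance 15≤40, lease 232≤523, floor area 111≥32).
D7: not dominated.
D8: not dominated (best lease).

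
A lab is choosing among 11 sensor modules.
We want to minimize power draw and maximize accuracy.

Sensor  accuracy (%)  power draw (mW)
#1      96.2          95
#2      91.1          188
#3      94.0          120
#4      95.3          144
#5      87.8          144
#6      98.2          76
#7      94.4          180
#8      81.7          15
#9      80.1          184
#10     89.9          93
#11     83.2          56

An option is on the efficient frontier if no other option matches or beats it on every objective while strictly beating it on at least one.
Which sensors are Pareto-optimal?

#1: dominated by #6 (accuracy 98.2≥96.2, power draw 76≤95).
#2: dominated by #1 (accuracy 96.2≥91.1, power draw 95≤188).
#3: dominated by #1 (accuracy 96.2≥94.0, power draw 95≤120).
#4: dominated by #1 (accuracy 96.2≥95.3, power draw 95≤144).
#5: dominated by #1 (accuracy 96.2≥87.8, power draw 95≤144).
#6: not dominated (best accuracy).
#7: dominated by #1 (accuracy 96.2≥94.4, power draw 95≤180).
#8: not dominated (best power draw).
#9: dominated by #1 (accuracy 96.2≥80.1, power draw 95≤184).
#10: dominated by #6 (accuracy 98.2≥89.9, power draw 76≤93).
#11: not dominated.

#6, #8, #11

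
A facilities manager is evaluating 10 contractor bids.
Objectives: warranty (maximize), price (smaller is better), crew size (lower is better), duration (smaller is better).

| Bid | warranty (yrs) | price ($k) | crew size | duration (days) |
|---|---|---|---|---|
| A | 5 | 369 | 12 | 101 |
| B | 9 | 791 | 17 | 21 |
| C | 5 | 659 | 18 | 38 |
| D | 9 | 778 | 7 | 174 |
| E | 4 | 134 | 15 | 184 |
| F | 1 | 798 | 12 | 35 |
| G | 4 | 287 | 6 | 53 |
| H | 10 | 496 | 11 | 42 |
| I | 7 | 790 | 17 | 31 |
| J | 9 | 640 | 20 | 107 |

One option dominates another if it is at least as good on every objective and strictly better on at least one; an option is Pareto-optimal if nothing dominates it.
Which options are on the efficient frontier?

A: not dominated.
B: not dominated (best duration).
C: not dominated.
D: not dominated.
E: not dominated (best price).
F: not dominated.
G: not dominated (best crew size).
H: not dominated (best warranty).
I: not dominated.
J: dominated by H (warranty 10≥9, price 496≤640, crew size 11≤20, duration 42≤107).

A, B, C, D, E, F, G, H, I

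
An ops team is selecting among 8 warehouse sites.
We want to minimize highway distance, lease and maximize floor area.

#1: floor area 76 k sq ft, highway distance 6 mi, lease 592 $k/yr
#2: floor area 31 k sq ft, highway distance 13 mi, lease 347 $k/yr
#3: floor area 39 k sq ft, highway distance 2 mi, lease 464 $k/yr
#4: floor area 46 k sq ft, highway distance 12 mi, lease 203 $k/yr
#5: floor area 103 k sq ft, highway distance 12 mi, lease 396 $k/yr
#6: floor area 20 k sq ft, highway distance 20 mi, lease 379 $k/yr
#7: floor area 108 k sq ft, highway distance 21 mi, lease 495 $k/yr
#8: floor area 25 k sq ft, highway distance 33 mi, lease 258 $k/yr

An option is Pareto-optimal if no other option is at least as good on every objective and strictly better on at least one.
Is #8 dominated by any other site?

#4 vs #8: floor area 46≥25, highway distance 12≤33, lease 203≤258 — #4 is at least as good on every objective and strictly better on at least one, so #4 dominates #8.

Yes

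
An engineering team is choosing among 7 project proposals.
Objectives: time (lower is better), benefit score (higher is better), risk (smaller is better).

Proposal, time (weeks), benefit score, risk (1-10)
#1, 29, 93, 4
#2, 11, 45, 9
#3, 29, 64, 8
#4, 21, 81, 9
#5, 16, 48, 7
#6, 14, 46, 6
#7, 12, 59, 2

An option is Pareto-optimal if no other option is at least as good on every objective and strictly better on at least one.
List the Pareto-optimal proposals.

#1, #2, #4, #7

#1: not dominated (best benefit score).
#2: not dominated (best time).
#3: dominated by #1 (time 29≤29, benefit score 93≥64, risk 4≤8).
#4: not dominated.
#5: dominated by #7 (time 12≤16, benefit score 59≥48, risk 2≤7).
#6: dominated by #7 (time 12≤14, benefit score 59≥46, risk 2≤6).
#7: not dominated (best risk).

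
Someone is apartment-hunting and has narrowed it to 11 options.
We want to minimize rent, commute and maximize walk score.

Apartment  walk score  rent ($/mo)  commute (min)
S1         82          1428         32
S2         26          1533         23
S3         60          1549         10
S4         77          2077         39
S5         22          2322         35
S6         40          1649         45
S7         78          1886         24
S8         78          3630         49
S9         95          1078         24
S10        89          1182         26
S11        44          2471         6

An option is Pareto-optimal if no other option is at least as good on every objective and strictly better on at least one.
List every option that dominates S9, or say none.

none

S1: worse on walk score (82 vs 95).
S2: worse on walk score (26 vs 95).
S3: worse on walk score (60 vs 95).
S4: worse on walk score (77 vs 95).
S5: worse on walk score (22 vs 95).
S6: worse on walk score (40 vs 95).
S7: worse on walk score (78 vs 95).
S8: worse on walk score (78 vs 95).
S10: worse on walk score (89 vs 95).
S11: worse on walk score (44 vs 95).
No option dominates S9.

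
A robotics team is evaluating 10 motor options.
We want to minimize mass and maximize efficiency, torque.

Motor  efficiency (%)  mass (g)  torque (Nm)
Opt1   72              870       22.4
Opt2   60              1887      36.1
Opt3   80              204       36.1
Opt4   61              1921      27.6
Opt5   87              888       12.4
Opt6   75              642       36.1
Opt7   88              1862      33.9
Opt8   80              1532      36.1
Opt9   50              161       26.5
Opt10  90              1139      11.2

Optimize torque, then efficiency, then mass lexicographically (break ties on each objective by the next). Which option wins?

Opt3

First maximize torque: best is 36.1, kept {Opt2, Opt3, Opt6, Opt8}.
Then maximize efficiency: best is 80, kept {Opt3, Opt8}.
Then minimize mass: best is 204, kept {Opt3}.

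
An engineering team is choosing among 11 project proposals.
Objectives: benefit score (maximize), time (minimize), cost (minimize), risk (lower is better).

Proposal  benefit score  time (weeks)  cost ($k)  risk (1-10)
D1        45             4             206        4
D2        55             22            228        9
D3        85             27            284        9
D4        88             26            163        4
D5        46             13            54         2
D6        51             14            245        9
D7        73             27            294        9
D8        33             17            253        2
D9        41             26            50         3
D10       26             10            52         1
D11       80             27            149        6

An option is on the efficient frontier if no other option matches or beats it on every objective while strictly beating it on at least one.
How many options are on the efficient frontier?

D1: not dominated (best time).
D2: not dominated.
D3: dominated by D4 (benefit score 88≥85, time 26≤27, cost 163≤284, risk 4≤9).
D4: not dominated (best benefit score).
D5: not dominated.
D6: not dominated.
D7: dominated by D3 (benefit score 85≥73, time 27≤27, cost 284≤294, risk 9≤9).
D8: dominated by D5 (benefit score 46≥33, time 13≤17, cost 54≤253, risk 2≤2).
D9: not dominated (best cost).
D10: not dominated (best risk).
D11: not dominated.
Pareto-optimal: D1, D2, D4, D5, D6, D9, D10, D11 → 8.

8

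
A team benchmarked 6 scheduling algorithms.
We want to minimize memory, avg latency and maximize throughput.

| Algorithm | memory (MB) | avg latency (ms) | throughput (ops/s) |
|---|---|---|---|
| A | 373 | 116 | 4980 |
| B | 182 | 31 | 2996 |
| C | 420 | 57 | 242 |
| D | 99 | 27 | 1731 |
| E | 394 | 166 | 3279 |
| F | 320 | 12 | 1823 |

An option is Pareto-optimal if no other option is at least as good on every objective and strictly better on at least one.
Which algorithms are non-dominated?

A: not dominated (best throughput).
B: not dominated.
C: dominated by B (memory 182≤420, avg latency 31≤57, throughput 2996≥242).
D: not dominated (best memory).
E: dominated by A (memory 373≤394, avg latency 116≤166, throughput 4980≥3279).
F: not dominated (best avg latency).

A, B, D, F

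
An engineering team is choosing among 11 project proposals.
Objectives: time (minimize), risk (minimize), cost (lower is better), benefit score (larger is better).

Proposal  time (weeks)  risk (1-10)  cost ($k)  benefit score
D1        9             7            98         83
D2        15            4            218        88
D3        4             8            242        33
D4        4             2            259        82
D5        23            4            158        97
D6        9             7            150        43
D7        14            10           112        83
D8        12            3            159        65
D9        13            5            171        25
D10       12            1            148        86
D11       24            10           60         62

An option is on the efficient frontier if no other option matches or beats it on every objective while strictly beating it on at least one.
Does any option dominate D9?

Yes

D8 vs D9: time 12≤13, risk 3≤5, cost 159≤171, benefit score 65≥25 — D8 is at least as good on every objective and strictly better on at least one, so D8 dominates D9.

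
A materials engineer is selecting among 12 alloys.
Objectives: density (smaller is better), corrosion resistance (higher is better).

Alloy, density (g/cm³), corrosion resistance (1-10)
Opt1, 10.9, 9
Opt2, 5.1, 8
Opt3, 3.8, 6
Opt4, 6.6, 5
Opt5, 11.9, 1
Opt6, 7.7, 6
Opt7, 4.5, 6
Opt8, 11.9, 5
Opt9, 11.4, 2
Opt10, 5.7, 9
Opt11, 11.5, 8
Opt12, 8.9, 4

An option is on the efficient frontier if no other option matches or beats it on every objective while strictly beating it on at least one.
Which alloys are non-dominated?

Opt2, Opt3, Opt10

Opt1: dominated by Opt10 (density 5.7≤10.9, corrosion resistance 9≥9).
Opt2: not dominated.
Opt3: not dominated (best density).
Opt4: dominated by Opt2 (density 5.1≤6.6, corrosion resistance 8≥5).
Opt5: dominated by Opt1 (density 10.9≤11.9, corrosion resistance 9≥1).
Opt6: dominated by Opt2 (density 5.1≤7.7, corrosion resistance 8≥6).
Opt7: dominated by Opt3 (density 3.8≤4.5, corrosion resistance 6≥6).
Opt8: dominated by Opt1 (density 10.9≤11.9, corrosion resistance 9≥5).
Opt9: dominated by Opt1 (density 10.9≤11.4, corrosion resistance 9≥2).
Opt10: not dominated.
Opt11: dominated by Opt1 (density 10.9≤11.5, corrosion resistance 9≥8).
Opt12: dominated by Opt2 (density 5.1≤8.9, corrosion resistance 8≥4).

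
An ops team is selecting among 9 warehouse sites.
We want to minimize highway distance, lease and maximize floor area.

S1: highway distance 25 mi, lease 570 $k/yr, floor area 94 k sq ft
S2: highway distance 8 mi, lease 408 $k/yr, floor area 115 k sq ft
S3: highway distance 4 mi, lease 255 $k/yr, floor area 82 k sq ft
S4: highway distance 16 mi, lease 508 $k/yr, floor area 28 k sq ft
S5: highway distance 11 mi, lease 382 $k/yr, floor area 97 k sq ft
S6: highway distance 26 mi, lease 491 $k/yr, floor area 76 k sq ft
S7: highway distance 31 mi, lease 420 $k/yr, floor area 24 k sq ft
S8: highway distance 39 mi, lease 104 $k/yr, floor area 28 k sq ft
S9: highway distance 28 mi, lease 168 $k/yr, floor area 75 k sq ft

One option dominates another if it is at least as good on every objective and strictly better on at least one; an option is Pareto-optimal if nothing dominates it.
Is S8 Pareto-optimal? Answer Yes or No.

Yes

S1: worse on lease (570 vs 104).
S2: worse on lease (408 vs 104).
S3: worse on lease (255 vs 104).
S4: worse on lease (508 vs 104).
S5: worse on lease (382 vs 104).
S6: worse on lease (491 vs 104).
S7: worse on lease (420 vs 104).
S9: worse on lease (168 vs 104).
No option is at least as good as S8 on every objective and strictly better on one.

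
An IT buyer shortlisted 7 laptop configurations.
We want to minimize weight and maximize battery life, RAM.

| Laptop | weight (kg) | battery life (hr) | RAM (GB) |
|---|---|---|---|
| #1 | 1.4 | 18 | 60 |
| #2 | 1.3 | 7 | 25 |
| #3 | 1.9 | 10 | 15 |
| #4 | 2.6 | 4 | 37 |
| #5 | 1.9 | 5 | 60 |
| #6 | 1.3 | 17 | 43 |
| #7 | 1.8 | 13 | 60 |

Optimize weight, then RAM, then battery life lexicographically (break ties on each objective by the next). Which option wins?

#6

First minimize weight: best is 1.3, kept {#2, #6}.
Then maximize RAM: best is 43, kept {#6}.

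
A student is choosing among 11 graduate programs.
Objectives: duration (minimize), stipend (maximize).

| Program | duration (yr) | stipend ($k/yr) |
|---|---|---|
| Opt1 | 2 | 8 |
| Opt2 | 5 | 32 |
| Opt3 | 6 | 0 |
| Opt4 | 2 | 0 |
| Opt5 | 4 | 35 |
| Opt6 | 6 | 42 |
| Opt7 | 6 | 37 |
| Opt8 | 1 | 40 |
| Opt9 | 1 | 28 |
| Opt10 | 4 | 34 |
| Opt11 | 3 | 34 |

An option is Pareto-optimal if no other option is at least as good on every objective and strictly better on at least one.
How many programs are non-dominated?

2

Opt1: dominated by Opt8 (duration 1≤2, stipend 40≥8).
Opt2: dominated by Opt5 (duration 4≤5, stipend 35≥32).
Opt3: dominated by Opt1 (duration 2≤6, stipend 8≥0).
Opt4: dominated by Opt1 (duration 2≤2, stipend 8≥0).
Opt5: dominated by Opt8 (duration 1≤4, stipend 40≥35).
Opt6: not dominated (best stipend).
Opt7: dominated by Opt6 (duration 6≤6, stipend 42≥37).
Opt8: not dominated.
Opt9: dominated by Opt8 (duration 1≤1, stipend 40≥28).
Opt10: dominated by Opt5 (duration 4≤4, stipend 35≥34).
Opt11: dominated by Opt8 (duration 1≤3, stipend 40≥34).
Pareto-optimal: Opt6, Opt8 → 2.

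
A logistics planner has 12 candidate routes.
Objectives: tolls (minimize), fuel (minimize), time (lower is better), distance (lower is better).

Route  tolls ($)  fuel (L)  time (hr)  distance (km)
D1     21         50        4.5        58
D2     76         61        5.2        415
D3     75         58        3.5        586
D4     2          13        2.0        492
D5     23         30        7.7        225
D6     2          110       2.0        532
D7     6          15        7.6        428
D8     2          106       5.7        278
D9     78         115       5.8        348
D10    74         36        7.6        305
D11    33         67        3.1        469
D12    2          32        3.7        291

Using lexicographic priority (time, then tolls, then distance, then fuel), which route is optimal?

First minimize time: best is 2.0, kept {D4, D6}.
Then minimize tolls: best is 2, kept {D4, D6}.
Then minimize distance: best is 492, kept {D4}.

D4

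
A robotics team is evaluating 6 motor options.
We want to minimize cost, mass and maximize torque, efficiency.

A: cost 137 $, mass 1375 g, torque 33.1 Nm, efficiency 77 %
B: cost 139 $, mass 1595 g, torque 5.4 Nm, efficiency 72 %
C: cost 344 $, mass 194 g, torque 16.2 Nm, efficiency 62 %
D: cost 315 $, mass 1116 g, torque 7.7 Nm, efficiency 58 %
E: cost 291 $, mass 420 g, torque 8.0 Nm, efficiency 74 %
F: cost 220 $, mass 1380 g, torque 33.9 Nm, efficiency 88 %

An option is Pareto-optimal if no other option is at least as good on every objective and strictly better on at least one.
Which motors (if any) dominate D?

E: cost 291≤315, mass 420≤1116, torque 8.0≥7.7, efficiency 74≥58 — dominates D.
Others (A, B, C, F) are each worse than D on at least one objective.

E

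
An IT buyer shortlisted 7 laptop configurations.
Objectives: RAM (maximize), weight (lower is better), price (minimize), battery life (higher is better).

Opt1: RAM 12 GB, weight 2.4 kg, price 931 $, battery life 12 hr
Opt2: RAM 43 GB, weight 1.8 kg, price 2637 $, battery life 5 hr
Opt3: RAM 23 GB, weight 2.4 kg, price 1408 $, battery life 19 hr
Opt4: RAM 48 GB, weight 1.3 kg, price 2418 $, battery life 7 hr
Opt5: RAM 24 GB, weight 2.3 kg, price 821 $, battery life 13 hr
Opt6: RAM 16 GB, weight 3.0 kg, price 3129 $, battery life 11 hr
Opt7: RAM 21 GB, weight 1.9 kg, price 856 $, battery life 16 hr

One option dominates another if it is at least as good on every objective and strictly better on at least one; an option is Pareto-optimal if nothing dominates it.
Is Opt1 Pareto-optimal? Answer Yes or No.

No

Opt5 vs Opt1: RAM 24≥12, weight 2.3≤2.4, price 821≤931, battery life 13≥12 — Opt5 is at least as good on every objective and strictly better on at least one, so Opt5 dominates Opt1.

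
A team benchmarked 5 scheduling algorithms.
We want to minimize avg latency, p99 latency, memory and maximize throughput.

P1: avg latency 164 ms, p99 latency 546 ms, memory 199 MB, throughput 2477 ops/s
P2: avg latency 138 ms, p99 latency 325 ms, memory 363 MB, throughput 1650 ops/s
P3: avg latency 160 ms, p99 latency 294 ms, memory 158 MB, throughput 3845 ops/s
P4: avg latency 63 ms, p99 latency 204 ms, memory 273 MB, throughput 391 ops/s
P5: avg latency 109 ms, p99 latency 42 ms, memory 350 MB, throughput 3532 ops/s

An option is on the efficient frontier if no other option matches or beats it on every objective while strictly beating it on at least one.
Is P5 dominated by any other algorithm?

P1: worse on avg latency (164 vs 109).
P2: worse on avg latency (138 vs 109).
P3: worse on avg latency (160 vs 109).
P4: worse on p99 latency (204 vs 42).
No option is at least as good as P5 on every objective and strictly better on one.

No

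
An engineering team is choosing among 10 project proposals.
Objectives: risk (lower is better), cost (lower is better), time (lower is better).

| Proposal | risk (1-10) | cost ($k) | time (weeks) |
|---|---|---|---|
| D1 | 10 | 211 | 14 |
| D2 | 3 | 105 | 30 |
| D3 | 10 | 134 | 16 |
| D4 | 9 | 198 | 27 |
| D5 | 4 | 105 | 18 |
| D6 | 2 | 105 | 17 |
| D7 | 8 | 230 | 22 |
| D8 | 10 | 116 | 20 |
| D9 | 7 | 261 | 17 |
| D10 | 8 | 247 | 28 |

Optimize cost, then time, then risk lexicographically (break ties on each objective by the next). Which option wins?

First minimize cost: best is 105, kept {D2, D5, D6}.
Then minimize time: best is 17, kept {D6}.

D6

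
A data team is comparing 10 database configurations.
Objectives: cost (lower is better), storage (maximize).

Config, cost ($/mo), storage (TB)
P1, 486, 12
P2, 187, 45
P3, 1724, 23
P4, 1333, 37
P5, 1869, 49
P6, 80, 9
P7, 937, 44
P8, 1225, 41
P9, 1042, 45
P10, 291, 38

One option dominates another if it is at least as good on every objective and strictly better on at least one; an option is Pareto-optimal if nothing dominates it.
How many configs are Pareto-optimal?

3

P1: dominated by P2 (cost 187≤486, storage 45≥12).
P2: not dominated.
P3: dominated by P2 (cost 187≤1724, storage 45≥23).
P4: dominated by P2 (cost 187≤1333, storage 45≥37).
P5: not dominated (best storage).
P6: not dominated (best cost).
P7: dominated by P2 (cost 187≤937, storage 45≥44).
P8: dominated by P2 (cost 187≤1225, storage 45≥41).
P9: dominated by P2 (cost 187≤1042, storage 45≥45).
P10: dominated by P2 (cost 187≤291, storage 45≥38).
Pareto-optimal: P2, P5, P6 → 3.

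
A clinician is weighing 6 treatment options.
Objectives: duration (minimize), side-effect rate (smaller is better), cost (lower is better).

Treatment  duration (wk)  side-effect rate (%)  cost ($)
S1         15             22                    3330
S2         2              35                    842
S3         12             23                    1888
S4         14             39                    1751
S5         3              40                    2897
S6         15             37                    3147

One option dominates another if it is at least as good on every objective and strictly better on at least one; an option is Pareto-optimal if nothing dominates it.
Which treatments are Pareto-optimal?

S1, S2, S3

S1: not dominated (best side-effect rate).
S2: not dominated (best duration).
S3: not dominated.
S4: dominated by S2 (duration 2≤14, side-effect rate 35≤39, cost 842≤1751).
S5: dominated by S2 (duration 2≤3, side-effect rate 35≤40, cost 842≤2897).
S6: dominated by S2 (duration 2≤15, side-effect rate 35≤37, cost 842≤3147).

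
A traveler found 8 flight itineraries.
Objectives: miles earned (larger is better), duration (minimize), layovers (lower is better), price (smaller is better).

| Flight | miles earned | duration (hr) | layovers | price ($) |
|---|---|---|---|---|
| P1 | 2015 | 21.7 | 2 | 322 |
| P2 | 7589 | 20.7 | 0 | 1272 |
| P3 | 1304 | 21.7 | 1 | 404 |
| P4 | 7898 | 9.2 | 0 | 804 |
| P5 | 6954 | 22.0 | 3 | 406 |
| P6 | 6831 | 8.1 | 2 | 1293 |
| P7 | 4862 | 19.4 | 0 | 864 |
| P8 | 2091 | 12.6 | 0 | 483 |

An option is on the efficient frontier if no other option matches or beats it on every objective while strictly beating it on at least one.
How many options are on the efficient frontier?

6

P1: not dominated (best price).
P2: dominated by P4 (miles earned 7898≥7589, duration 9.2≤20.7, layovers 0≤0, price 804≤1272).
P3: not dominated.
P4: not dominated (best miles earned).
P5: not dominated.
P6: not dominated (best duration).
P7: dominated by P4 (miles earned 7898≥4862, duration 9.2≤19.4, layovers 0≤0, price 804≤864).
P8: not dominated.
Pareto-optimal: P1, P3, P4, P5, P6, P8 → 6.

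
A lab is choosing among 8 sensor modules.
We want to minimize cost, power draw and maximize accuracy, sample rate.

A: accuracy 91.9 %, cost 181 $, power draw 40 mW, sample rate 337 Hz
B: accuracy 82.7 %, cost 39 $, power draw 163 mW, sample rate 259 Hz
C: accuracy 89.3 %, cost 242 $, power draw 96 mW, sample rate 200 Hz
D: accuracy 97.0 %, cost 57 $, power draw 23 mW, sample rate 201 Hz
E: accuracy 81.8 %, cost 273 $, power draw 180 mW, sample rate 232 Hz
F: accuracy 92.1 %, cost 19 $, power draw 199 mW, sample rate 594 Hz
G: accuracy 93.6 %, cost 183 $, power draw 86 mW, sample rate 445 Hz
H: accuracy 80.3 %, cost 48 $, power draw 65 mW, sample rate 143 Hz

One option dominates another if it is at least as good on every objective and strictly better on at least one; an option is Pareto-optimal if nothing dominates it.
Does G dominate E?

G vs E: accuracy 93.6≥81.8, cost 183≤273, power draw 86≤180, sample rate 445≥232 — G is at least as good on every objective with at least one strict improvement.

Yes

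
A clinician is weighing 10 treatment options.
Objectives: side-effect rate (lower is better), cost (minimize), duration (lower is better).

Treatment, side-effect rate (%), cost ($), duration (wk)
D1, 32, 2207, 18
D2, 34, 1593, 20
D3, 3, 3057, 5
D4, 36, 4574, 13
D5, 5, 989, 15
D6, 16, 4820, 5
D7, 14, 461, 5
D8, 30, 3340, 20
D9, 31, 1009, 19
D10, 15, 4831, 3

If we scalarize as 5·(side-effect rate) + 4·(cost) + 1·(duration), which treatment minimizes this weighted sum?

D7

D1: 5·32 + 4·2207 + 1·18 = 9006
D2: 5·34 + 4·1593 + 1·20 = 6562
D3: 5·3 + 4·3057 + 1·5 = 12248
D4: 5·36 + 4·4574 + 1·13 = 18489
D5: 5·5 + 4·989 + 1·15 = 3996
D6: 5·16 + 4·4820 + 1·5 = 19365
D7: 5·14 + 4·461 + 1·5 = 1919
D8: 5·30 + 4·3340 + 1·20 = 13530
D9: 5·31 + 4·1009 + 1·19 = 4210
D10: 5·15 + 4·4831 + 1·3 = 19402
Lowest: D7 at 1919.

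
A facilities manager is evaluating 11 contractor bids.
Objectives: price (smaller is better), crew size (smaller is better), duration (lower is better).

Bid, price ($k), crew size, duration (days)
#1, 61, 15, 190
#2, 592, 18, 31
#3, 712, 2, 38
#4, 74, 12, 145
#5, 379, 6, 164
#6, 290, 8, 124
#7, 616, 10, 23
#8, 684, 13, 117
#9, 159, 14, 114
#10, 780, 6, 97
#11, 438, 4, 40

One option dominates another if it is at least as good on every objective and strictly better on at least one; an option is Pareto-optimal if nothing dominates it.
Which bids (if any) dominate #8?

#7, #11

#7: price 616≤684, crew size 10≤13, duration 23≤117 — dominates #8.
#11: price 438≤684, crew size 4≤13, duration 40≤117 — dominates #8.
Others (#1, #2, #3, #4, #5, #6, #9, #10) are each worse than #8 on at least one objective.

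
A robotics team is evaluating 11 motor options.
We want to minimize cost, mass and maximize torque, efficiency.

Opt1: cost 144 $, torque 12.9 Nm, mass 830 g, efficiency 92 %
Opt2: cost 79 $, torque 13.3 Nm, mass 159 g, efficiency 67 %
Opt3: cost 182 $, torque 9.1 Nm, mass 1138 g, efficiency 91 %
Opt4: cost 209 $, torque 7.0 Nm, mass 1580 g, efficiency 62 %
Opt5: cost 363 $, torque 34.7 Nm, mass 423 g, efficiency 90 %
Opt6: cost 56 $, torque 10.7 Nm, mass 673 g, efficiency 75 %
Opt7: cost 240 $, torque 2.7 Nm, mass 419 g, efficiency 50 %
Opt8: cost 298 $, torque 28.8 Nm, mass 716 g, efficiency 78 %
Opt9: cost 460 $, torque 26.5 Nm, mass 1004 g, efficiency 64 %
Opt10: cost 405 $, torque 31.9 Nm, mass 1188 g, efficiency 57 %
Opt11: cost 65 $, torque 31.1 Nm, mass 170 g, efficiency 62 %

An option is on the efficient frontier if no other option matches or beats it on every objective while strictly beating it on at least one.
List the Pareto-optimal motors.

Opt1, Opt2, Opt5, Opt6, Opt8, Opt11

Opt1: not dominated (best efficiency).
Opt2: not dominated (best mass).
Opt3: dominated by Opt1 (cost 144≤182, torque 12.9≥9.1, mass 830≤1138, efficiency 92≥91).
Opt4: dominated by Opt1 (cost 144≤209, torque 12.9≥7.0, mass 830≤1580, efficiency 92≥62).
Opt5: not dominated (best torque).
Opt6: not dominated (best cost).
Opt7: dominated by Opt2 (cost 79≤240, torque 13.3≥2.7, mass 159≤419, efficiency 67≥50).
Opt8: not dominated.
Opt9: dominated by Opt5 (cost 363≤460, torque 34.7≥26.5, mass 423≤1004, efficiency 90≥64).
Opt10: dominated by Opt5 (cost 363≤405, torque 34.7≥31.9, mass 423≤1188, efficiency 90≥57).
Opt11: not dominated.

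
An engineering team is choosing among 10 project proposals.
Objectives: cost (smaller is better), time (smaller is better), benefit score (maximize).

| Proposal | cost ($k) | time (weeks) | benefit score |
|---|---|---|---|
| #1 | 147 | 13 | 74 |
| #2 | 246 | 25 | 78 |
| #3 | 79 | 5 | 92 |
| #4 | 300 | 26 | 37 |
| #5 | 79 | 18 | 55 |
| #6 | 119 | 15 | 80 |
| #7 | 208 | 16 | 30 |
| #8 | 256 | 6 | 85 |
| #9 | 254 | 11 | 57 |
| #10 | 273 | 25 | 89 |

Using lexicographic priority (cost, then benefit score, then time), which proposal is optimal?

First minimize cost: best is 79, kept {#3, #5}.
Then maximize benefit score: best is 92, kept {#3}.

#3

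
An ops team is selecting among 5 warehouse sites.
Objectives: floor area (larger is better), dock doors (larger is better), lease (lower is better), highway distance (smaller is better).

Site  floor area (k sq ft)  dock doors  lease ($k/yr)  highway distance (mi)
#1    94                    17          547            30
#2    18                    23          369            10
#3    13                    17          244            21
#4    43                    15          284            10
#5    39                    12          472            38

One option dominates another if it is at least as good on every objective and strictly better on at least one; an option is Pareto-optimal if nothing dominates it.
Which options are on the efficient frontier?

#1: not dominated (best floor area).
#2: not dominated (best dock doors).
#3: not dominated (best lease).
#4: not dominated.
#5: dominated by #4 (floor area 43≥39, dock doors 15≥12, lease 284≤472, highway distance 10≤38).

#1, #2, #3, #4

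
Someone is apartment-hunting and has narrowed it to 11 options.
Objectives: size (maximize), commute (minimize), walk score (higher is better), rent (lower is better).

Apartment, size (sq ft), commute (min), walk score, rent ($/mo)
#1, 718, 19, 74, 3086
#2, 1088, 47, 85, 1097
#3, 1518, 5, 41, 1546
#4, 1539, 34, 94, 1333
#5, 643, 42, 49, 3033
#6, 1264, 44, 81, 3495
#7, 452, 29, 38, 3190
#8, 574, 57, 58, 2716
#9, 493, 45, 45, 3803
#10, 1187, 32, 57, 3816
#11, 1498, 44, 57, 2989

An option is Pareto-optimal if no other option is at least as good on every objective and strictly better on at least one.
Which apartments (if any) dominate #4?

#1: worse on size (718 vs 1539).
#2: worse on size (1088 vs 1539).
#3: worse on size (1518 vs 1539).
#5: worse on size (643 vs 1539).
#6: worse on size (1264 vs 1539).
#7: worse on size (452 vs 1539).
#8: worse on size (574 vs 1539).
#9: worse on size (493 vs 1539).
#10: worse on size (1187 vs 1539).
#11: worse on size (1498 vs 1539).
No option dominates #4.

none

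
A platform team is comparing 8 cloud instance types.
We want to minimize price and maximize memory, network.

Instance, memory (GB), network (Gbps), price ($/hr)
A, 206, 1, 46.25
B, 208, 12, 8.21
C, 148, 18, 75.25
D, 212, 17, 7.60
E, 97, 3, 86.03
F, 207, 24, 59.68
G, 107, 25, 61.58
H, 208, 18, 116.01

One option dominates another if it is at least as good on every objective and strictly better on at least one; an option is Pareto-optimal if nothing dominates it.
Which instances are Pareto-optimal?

A: dominated by B (memory 208≥206, network 12≥1, price 8.21≤46.25).
B: dominated by D (memory 212≥208, network 17≥12, price 7.60≤8.21).
C: dominated by F (memory 207≥148, network 24≥18, price 59.68≤75.25).
D: not dominated (best memory).
E: dominated by B (memory 208≥97, network 12≥3, price 8.21≤86.03).
F: not dominated.
G: not dominated (best network).
H: not dominated.

D, F, G, H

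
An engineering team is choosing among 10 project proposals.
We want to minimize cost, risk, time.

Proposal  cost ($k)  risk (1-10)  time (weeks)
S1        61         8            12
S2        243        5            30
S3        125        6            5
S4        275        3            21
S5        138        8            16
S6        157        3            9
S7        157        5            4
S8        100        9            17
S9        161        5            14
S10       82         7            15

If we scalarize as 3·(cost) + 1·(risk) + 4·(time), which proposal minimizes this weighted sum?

S1

S1: 3·61 + 1·8 + 4·12 = 239
S2: 3·243 + 1·5 + 4·30 = 854
S3: 3·125 + 1·6 + 4·5 = 401
S4: 3·275 + 1·3 + 4·21 = 912
S5: 3·138 + 1·8 + 4·16 = 486
S6: 3·157 + 1·3 + 4·9 = 510
S7: 3·157 + 1·5 + 4·4 = 492
S8: 3·100 + 1·9 + 4·17 = 377
S9: 3·161 + 1·5 + 4·14 = 544
S10: 3·82 + 1·7 + 4·15 = 313
Lowest: S1 at 239.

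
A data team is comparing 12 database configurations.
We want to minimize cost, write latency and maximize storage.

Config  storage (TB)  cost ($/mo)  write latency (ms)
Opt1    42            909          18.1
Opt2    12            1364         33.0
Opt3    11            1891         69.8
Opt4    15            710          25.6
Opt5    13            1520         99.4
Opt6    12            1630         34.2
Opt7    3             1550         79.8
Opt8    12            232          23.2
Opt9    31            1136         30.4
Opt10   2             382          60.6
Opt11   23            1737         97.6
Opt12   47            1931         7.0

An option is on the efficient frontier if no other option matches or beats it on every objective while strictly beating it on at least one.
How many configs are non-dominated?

4

Opt1: not dominated.
Opt2: dominated by Opt1 (storage 42≥12, cost 909≤1364, write latency 18.1≤33.0).
Opt3: dominated by Opt1 (storage 42≥11, cost 909≤1891, write latency 18.1≤69.8).
Opt4: not dominated.
Opt5: dominated by Opt1 (storage 42≥13, cost 909≤1520, write latency 18.1≤99.4).
Opt6: dominated by Opt1 (storage 42≥12, cost 909≤1630, write latency 18.1≤34.2).
Opt7: dominated by Opt1 (storage 42≥3, cost 909≤1550, write latency 18.1≤79.8).
Opt8: not dominated (best cost).
Opt9: dominated by Opt1 (storage 42≥31, cost 909≤1136, write latency 18.1≤30.4).
Opt10: dominated by Opt8 (storage 12≥2, cost 232≤382, write latency 23.2≤60.6).
Opt11: dominated by Opt1 (storage 42≥23, cost 909≤1737, write latency 18.1≤97.6).
Opt12: not dominated (best storage).
Pareto-optimal: Opt1, Opt4, Opt8, Opt12 → 4.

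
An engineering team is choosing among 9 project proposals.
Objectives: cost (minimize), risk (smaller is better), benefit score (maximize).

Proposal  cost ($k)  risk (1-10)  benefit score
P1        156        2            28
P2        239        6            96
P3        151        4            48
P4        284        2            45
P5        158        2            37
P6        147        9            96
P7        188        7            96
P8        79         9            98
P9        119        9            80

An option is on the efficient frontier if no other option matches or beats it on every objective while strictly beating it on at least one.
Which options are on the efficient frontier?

P1: not dominated.
P2: not dominated.
P3: not dominated.
P4: not dominated.
P5: not dominated.
P6: dominated by P8 (cost 79≤147, risk 9≤9, benefit score 98≥96).
P7: not dominated.
P8: not dominated (best cost).
P9: dominated by P8 (cost 79≤119, risk 9≤9, benefit score 98≥80).

P1, P2, P3, P4, P5, P7, P8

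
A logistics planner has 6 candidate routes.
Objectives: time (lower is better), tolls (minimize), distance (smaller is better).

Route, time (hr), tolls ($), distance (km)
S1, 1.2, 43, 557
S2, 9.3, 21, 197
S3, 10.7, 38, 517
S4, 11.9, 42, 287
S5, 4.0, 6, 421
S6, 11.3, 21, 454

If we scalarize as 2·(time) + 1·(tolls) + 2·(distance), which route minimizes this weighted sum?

S2

S1: 2·1.2 + 1·43 + 2·557 = 1159.4
S2: 2·9.3 + 1·21 + 2·197 = 433.6
S3: 2·10.7 + 1·38 + 2·517 = 1093.4
S4: 2·11.9 + 1·42 + 2·287 = 639.8
S5: 2·4.0 + 1·6 + 2·421 = 856.0
S6: 2·11.3 + 1·21 + 2·454 = 951.6
Lowest: S2 at 433.6.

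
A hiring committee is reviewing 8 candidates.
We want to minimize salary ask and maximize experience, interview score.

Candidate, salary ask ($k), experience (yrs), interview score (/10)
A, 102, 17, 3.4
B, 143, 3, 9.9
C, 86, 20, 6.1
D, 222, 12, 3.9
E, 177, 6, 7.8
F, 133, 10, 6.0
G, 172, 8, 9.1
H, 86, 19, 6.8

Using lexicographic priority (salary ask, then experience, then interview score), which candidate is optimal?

C

First minimize salary ask: best is 86, kept {C, H}.
Then maximize experience: best is 20, kept {C}.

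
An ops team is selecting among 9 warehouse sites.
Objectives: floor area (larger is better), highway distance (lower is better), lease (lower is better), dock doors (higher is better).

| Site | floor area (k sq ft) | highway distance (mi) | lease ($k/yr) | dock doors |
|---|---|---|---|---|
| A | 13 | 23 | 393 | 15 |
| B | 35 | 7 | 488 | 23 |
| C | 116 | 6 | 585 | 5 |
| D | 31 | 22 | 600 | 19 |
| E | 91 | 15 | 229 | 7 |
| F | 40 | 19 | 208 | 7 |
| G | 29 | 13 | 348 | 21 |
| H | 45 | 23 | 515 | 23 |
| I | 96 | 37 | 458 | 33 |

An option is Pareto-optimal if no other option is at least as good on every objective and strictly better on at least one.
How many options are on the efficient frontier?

A: dominated by G (floor area 29≥13, highway distance 13≤23, lease 348≤393, dock doors 21≥15).
B: not dominated.
C: not dominated (best floor area).
D: dominated by B (floor area 35≥31, highway distance 7≤22, lease 488≤600, dock doors 23≥19).
E: not dominated.
F: not dominated (best lease).
G: not dominated.
H: not dominated.
I: not dominated (best dock doors).
Pareto-optimal: B, C, E, F, G, H, I → 7.

7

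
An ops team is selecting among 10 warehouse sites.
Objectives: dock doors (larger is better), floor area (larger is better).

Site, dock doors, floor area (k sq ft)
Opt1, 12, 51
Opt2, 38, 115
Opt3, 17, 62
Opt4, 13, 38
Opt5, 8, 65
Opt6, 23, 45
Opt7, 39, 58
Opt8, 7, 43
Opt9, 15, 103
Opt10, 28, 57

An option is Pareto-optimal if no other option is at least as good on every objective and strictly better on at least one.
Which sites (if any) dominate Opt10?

Opt2, Opt7

Opt2: dock doors 38≥28, floor area 115≥57 — dominates Opt10.
Opt7: dock doors 39≥28, floor area 58≥57 — dominates Opt10.
Others (Opt1, Opt3, Opt4, Opt5, Opt6, Opt8, Opt9) are each worse than Opt10 on at least one objective.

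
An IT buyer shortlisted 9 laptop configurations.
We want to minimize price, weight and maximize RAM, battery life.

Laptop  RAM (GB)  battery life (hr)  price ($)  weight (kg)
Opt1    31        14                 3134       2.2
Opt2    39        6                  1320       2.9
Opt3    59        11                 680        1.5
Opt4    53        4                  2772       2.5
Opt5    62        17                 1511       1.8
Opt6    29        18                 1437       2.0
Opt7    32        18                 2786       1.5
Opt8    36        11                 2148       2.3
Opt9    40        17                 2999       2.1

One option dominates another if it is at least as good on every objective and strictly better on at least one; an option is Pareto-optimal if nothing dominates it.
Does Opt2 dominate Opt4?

No

Opt2 vs Opt4: Opt2 is worse on RAM (39 vs 53), so it does not dominate Opt4.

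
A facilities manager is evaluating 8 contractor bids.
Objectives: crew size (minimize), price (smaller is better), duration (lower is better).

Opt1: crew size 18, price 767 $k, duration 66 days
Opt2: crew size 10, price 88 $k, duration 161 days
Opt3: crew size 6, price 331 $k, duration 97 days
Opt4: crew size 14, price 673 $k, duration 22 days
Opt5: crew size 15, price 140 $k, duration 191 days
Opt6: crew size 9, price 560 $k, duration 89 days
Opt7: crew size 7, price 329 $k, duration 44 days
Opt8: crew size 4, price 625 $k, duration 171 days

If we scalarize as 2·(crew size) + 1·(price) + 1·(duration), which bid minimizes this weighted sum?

Opt2

Opt1: 2·18 + 1·767 + 1·66 = 869
Opt2: 2·10 + 1·88 + 1·161 = 269
Opt3: 2·6 + 1·331 + 1·97 = 440
Opt4: 2·14 + 1·673 + 1·22 = 723
Opt5: 2·15 + 1·140 + 1·191 = 361
Opt6: 2·9 + 1·560 + 1·89 = 667
Opt7: 2·7 + 1·329 + 1·44 = 387
Opt8: 2·4 + 1·625 + 1·171 = 804
Lowest: Opt2 at 269.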